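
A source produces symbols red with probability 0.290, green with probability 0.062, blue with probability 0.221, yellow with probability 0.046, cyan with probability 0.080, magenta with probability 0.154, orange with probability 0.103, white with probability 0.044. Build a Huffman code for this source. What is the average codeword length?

Repeatedly combine the two least-probable nodes; the expected code length is the sum of the merged weights.
merge 11/250 + 23/500 → 9/100
merge 31/500 + 2/25 → 71/500
merge 9/100 + 103/1000 → 193/1000
merge 71/500 + 77/500 → 37/125
merge 193/1000 + 221/1000 → 207/500
merge 29/100 + 37/125 → 293/500
merge 207/500 + 293/500 → 1
L = 9/100 + 71/500 + 193/1000 + 37/125 + 207/500 + 293/500 + 1 = 2721/1000 = 2.721 bits/symbol.

2.721 bits/symbol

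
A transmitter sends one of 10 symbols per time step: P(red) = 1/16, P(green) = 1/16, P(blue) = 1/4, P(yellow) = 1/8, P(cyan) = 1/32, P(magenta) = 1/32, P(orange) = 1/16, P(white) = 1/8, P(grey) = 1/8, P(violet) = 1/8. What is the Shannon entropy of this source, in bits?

3.0625 bits

Each probability is a power of 1/2, so log₂(1/p) is an integer.
H = Σ p·log₂(1/p) = 1/16·4 + 1/16·4 + 1/4·2 + 1/8·3 + 1/32·5 + 1/32·5 + 1/16·4 + 1/8·3 + 1/8·3 + 1/8·3 = 3.0625 bits.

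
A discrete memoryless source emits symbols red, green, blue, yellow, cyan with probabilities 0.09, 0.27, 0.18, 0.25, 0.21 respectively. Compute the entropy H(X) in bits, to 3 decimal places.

H = −Σ pᵢ log₂ pᵢ.
−0.09·log₂(0.09) = 0.3127
−0.27·log₂(0.27) = 0.5100
−0.18·log₂(0.18) = 0.4453
−0.25·log₂(0.25) = 0.5000
−0.21·log₂(0.21) = 0.4728
Sum ≈ 2.2408 → 2.241 bits.

2.241 bits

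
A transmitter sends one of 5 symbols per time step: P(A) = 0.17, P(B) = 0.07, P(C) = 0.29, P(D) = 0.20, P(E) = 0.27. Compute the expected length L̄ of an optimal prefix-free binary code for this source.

2.24 bits/symbol

Repeatedly combine the two least-probable nodes; the expected code length is the sum of the merged weights.
merge 7/100 + 17/100 → 6/25
merge 1/5 + 6/25 → 11/25
merge 27/100 + 29/100 → 14/25
merge 11/25 + 14/25 → 1
L = 6/25 + 11/25 + 14/25 + 1 = 56/25 = 2.24 bits/symbol.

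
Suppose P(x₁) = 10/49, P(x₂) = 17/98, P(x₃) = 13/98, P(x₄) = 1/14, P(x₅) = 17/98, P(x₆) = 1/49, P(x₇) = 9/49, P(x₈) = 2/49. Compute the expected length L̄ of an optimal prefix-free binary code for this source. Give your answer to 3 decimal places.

Repeatedly combine the two least-probable nodes; the expected code length is the sum of the merged weights.
merge 1/49 + 2/49 → 3/49
merge 3/49 + 1/14 → 13/98
merge 13/98 + 13/98 → 13/49
merge 17/98 + 17/98 → 17/49
merge 9/49 + 10/49 → 19/49
merge 13/49 + 17/49 → 30/49
merge 19/49 + 30/49 → 1
L = 3/49 + 13/98 + 13/49 + 17/49 + 19/49 + 30/49 + 1 = 275/98 ≈ 2.806 bits/symbol.

2.806 bits/symbol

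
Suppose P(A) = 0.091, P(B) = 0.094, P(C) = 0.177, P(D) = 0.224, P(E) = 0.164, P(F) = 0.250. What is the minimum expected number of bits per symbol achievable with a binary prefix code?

Repeatedly combine the two least-probable nodes; the expected code length is the sum of the merged weights.
merge 91/1000 + 47/500 → 37/200
merge 41/250 + 177/1000 → 341/1000
merge 37/200 + 28/125 → 409/1000
merge 1/4 + 341/1000 → 591/1000
merge 409/1000 + 591/1000 → 1
L = 37/200 + 341/1000 + 409/1000 + 591/1000 + 1 = 1263/500 = 2.526 bits/symbol.

2.526 bits/symbol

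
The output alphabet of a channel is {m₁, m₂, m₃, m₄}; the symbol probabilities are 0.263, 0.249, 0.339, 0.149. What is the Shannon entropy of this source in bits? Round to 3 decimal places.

H = −Σ pᵢ log₂ pᵢ.
−0.263·log₂(0.263) = 0.5068
−0.249·log₂(0.249) = 0.4994
−0.339·log₂(0.339) = 0.5291
−0.149·log₂(0.149) = 0.4092
Sum ≈ 1.9445 → 1.945 bits.

1.945 bits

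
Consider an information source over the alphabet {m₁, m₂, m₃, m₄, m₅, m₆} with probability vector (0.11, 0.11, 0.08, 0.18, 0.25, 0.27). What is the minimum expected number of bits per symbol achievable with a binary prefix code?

Repeatedly combine the two least-probable nodes; the expected code length is the sum of the merged weights.
merge 2/25 + 11/100 → 19/100
merge 11/100 + 9/50 → 29/100
merge 19/100 + 1/4 → 11/25
merge 27/100 + 29/100 → 14/25
merge 11/25 + 14/25 → 1
L = 19/100 + 29/100 + 11/25 + 14/25 + 1 = 62/25 = 2.48 bits/symbol.

2.48 bits/symbol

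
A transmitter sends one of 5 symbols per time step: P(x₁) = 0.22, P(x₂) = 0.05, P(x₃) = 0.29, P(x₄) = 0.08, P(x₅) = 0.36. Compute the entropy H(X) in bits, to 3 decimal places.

H = −Σ pᵢ log₂ pᵢ.
−0.22·log₂(0.22) = 0.4806
−0.05·log₂(0.05) = 0.2161
−0.29·log₂(0.29) = 0.5179
−0.08·log₂(0.08) = 0.2915
−0.36·log₂(0.36) = 0.5306
Sum ≈ 2.0367 → 2.037 bits.

2.037 bits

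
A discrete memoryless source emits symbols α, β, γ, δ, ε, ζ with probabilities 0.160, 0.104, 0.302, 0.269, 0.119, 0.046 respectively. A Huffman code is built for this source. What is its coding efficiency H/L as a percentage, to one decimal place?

Entropy H = −Σ p log₂ p ≈ 2.3636 bits.
Huffman merges: 23/500+13/125→3/20; 119/1000+3/20→269/1000; 4/25+269/1000→429/1000; 269/1000+151/500→571/1000; 429/1000+571/1000→1. L = 2419/1000 ≈ 2.4190.
Efficiency = H/L = 2.3636/2.4190 = 97.7%.

97.7%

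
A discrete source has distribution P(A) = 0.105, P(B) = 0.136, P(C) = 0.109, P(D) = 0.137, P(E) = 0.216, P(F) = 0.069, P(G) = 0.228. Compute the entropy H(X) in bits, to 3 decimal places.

2.704 bits

H = −Σ pᵢ log₂ pᵢ.
−0.105·log₂(0.105) = 0.3414
−0.136·log₂(0.136) = 0.3915
−0.109·log₂(0.109) = 0.3485
−0.137·log₂(0.137) = 0.3929
−0.216·log₂(0.216) = 0.4776
−0.069·log₂(0.069) = 0.2662
−0.228·log₂(0.228) = 0.4863
Sum ≈ 2.7043 → 2.704 bits.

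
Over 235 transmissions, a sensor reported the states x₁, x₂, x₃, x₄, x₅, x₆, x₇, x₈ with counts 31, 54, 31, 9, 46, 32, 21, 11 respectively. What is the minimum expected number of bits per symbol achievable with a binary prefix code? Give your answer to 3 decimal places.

Probabilities are the counts divided by 235.
Repeatedly combine the two least-probable nodes; the expected code length is the sum of the merged weights.
merge 9/235 + 11/235 → 4/47
merge 4/47 + 21/235 → 41/235
merge 31/235 + 31/235 → 62/235
merge 32/235 + 41/235 → 73/235
merge 46/235 + 54/235 → 20/47
merge 62/235 + 73/235 → 27/47
merge 20/47 + 27/47 → 1
L = 4/47 + 41/235 + 62/235 + 73/235 + 20/47 + 27/47 + 1 = 666/235 ≈ 2.834 bits/symbol.

2.834 bits/symbol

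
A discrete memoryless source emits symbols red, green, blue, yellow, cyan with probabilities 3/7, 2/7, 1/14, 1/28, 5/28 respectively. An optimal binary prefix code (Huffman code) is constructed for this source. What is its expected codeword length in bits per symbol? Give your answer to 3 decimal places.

1.964 bits/symbol

Repeatedly combine the two least-probable nodes; the expected code length is the sum of the merged weights.
merge 1/28 + 1/14 → 3/28
merge 3/28 + 5/28 → 2/7
merge 2/7 + 2/7 → 4/7
merge 3/7 + 4/7 → 1
L = 3/28 + 2/7 + 4/7 + 1 = 55/28 ≈ 1.964 bits/symbol.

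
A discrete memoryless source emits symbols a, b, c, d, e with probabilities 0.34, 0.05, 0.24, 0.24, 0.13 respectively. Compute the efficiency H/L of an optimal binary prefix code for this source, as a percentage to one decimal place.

Entropy H = −Σ p log₂ p ≈ 2.1162 bits.
Huffman merges: 1/20+13/100→9/50; 9/50+6/25→21/50; 6/25+17/50→29/50; 21/50+29/50→1. L = 109/50 ≈ 2.1800.
Efficiency = H/L = 2.1162/2.1800 = 97.1%.

97.1%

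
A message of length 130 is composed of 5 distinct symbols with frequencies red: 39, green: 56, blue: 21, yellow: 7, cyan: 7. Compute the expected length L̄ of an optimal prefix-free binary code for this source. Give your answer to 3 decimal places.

Probabilities are the counts divided by 130.
Repeatedly combine the two least-probable nodes; the expected code length is the sum of the merged weights.
merge 7/130 + 7/130 → 7/65
merge 7/65 + 21/130 → 7/26
merge 7/26 + 3/10 → 37/65
merge 28/65 + 37/65 → 1
L = 7/65 + 7/26 + 37/65 + 1 = 253/130 ≈ 1.946 bits/symbol.

1.946 bits/symbol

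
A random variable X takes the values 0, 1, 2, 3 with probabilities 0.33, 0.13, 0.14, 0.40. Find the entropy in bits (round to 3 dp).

H = −Σ pᵢ log₂ pᵢ.
−0.33·log₂(0.33) = 0.5278
−0.13·log₂(0.13) = 0.3826
−0.14·log₂(0.14) = 0.3971
−0.40·log₂(0.40) = 0.5288
Sum ≈ 1.8363 → 1.836 bits.

1.836 bits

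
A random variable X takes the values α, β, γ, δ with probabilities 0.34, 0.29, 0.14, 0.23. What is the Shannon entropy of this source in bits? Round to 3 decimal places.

1.932 bits

H = −Σ pᵢ log₂ pᵢ.
−0.34·log₂(0.34) = 0.5292
−0.29·log₂(0.29) = 0.5179
−0.14·log₂(0.14) = 0.3971
−0.23·log₂(0.23) = 0.4877
Sum ≈ 1.9319 → 1.932 bits.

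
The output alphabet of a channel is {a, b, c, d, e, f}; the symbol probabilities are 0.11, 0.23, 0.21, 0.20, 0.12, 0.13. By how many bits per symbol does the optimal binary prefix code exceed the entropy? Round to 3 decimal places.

0.035 bits

Entropy H = −Σ p log₂ p ≈ 2.5249 bits.
Huffman merges: 11/100+3/25→23/100; 13/100+1/5→33/100; 21/100+23/100→11/25; 23/100+33/100→14/25; 11/25+14/25→1. L = 64/25 ≈ 2.5600.
L − H = 2.5600 − 2.5249 = 0.035 bits.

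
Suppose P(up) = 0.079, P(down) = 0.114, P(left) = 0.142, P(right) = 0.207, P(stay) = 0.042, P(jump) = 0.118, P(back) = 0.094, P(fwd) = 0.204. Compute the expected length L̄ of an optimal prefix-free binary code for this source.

2.914 bits/symbol

Repeatedly combine the two least-probable nodes; the expected code length is the sum of the merged weights.
merge 21/500 + 79/1000 → 121/1000
merge 47/500 + 57/500 → 26/125
merge 59/500 + 121/1000 → 239/1000
merge 71/500 + 51/250 → 173/500
merge 207/1000 + 26/125 → 83/200
merge 239/1000 + 173/500 → 117/200
merge 83/200 + 117/200 → 1
L = 121/1000 + 26/125 + 239/1000 + 173/500 + 83/200 + 117/200 + 1 = 1457/500 = 2.914 bits/symbol.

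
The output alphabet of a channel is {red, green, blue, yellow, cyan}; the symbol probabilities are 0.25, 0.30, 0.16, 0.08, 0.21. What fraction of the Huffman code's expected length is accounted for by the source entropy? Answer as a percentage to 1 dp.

98.6%

Entropy H = −Σ p log₂ p ≈ 2.2084 bits.
Huffman merges: 2/25+4/25→6/25; 21/100+6/25→9/20; 1/4+3/10→11/20; 9/20+11/20→1. L = 56/25 ≈ 2.2400.
Efficiency = H/L = 2.2084/2.2400 = 98.6%.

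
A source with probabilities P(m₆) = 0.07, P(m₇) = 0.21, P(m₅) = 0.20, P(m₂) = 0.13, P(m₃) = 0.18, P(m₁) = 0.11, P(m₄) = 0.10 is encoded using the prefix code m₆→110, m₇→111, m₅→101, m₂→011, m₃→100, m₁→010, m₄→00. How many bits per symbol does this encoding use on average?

2.9 bits/symbol

L̄ = Σ pᵢ·ℓᵢ = 0.07·3 + 0.21·3 + 0.20·3 + 0.13·3 + 0.18·3 + 0.11·3 + 0.10·2 = 2.9 bits/symbol.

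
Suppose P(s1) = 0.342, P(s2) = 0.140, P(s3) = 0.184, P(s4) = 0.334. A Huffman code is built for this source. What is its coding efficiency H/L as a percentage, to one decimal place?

96.1%

Entropy H = −Σ p log₂ p ≈ 1.9043 bits.
Huffman merges: 7/50+23/125→81/250; 81/250+167/500→329/500; 171/500+329/500→1. L = 991/500 ≈ 1.9820.
Efficiency = H/L = 1.9043/1.9820 = 96.1%.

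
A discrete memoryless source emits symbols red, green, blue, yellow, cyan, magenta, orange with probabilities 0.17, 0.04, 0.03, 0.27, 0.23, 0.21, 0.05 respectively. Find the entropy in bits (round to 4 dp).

2.4587 bits

H = −Σ pᵢ log₂ pᵢ.
−0.17·log₂(0.17) = 0.4346
−0.04·log₂(0.04) = 0.1858
−0.03·log₂(0.03) = 0.1518
−0.27·log₂(0.27) = 0.5100
−0.23·log₂(0.23) = 0.4877
−0.21·log₂(0.21) = 0.4728
−0.05·log₂(0.05) = 0.2161
Sum ≈ 2.4587 → 2.4587 bits.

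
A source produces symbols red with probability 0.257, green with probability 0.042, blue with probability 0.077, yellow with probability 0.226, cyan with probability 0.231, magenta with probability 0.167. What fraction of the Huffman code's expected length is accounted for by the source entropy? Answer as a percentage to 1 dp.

Entropy H = −Σ p log₂ p ≈ 2.3851 bits.
Huffman merges: 21/500+77/1000→119/1000; 119/1000+167/1000→143/500; 113/500+231/1000→457/1000; 257/1000+143/500→543/1000; 457/1000+543/1000→1. L = 481/200 ≈ 2.4050.
Efficiency = H/L = 2.3851/2.4050 = 99.2%.

99.2%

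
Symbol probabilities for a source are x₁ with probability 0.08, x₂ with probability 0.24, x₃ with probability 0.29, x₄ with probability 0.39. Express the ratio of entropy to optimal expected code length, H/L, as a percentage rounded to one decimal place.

Entropy H = −Σ p log₂ p ≈ 1.8333 bits.
Huffman merges: 2/25+6/25→8/25; 29/100+8/25→61/100; 39/100+61/100→1. L = 193/100 ≈ 1.9300.
Efficiency = H/L = 1.8333/1.9300 = 95.0%.

95.0%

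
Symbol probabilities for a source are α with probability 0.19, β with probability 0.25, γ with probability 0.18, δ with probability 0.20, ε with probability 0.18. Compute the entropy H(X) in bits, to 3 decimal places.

2.310 bits

H = −Σ pᵢ log₂ pᵢ.
−0.19·log₂(0.19) = 0.4552
−0.25·log₂(0.25) = 0.5000
−0.18·log₂(0.18) = 0.4453
−0.20·log₂(0.20) = 0.4644
−0.18·log₂(0.18) = 0.4453
Sum ≈ 2.3102 → 2.310 bits.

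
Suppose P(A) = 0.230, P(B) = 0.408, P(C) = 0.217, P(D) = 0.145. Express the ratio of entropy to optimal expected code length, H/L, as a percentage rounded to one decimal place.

Entropy H = −Σ p log₂ p ≈ 1.8976 bits.
Huffman merges: 29/200+217/1000→181/500; 23/100+181/500→74/125; 51/125+74/125→1. L = 977/500 ≈ 1.9540.
Efficiency = H/L = 1.8976/1.9540 = 97.1%.

97.1%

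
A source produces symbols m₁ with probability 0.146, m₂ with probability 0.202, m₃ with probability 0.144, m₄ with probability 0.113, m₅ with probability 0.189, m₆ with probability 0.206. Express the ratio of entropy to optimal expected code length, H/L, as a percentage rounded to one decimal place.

Entropy H = −Σ p log₂ p ≈ 2.5533 bits.
Huffman merges: 113/1000+18/125→257/1000; 73/500+189/1000→67/200; 101/500+103/500→51/125; 257/1000+67/200→74/125; 51/125+74/125→1. L = 324/125 ≈ 2.5920.
Efficiency = H/L = 2.5533/2.5920 = 98.5%.

98.5%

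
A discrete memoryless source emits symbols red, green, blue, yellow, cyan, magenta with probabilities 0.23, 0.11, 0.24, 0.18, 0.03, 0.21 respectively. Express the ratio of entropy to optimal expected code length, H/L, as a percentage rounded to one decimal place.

97.6%

Entropy H = −Σ p log₂ p ≈ 2.4020 bits.
Huffman merges: 3/100+11/100→7/50; 7/50+9/50→8/25; 21/100+23/100→11/25; 6/25+8/25→14/25; 11/25+14/25→1. L = 123/50 ≈ 2.4600.
Efficiency = H/L = 2.4020/2.4600 = 97.6%.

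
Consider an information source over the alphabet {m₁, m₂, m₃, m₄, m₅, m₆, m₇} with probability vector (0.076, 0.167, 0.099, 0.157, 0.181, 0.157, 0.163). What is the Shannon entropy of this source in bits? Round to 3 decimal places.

H = −Σ pᵢ log₂ pᵢ.
−0.076·log₂(0.076) = 0.2826
−0.167·log₂(0.167) = 0.4312
−0.099·log₂(0.099) = 0.3303
−0.157·log₂(0.157) = 0.4194
−0.181·log₂(0.181) = 0.4463
−0.157·log₂(0.157) = 0.4194
−0.163·log₂(0.163) = 0.4266
Sum ≈ 2.7557 → 2.756 bits.

2.756 bits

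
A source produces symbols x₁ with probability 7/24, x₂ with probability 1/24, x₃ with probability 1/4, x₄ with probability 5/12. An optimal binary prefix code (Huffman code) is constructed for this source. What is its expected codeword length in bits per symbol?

Repeatedly combine the two least-probable nodes; the expected code length is the sum of the merged weights.
merge 1/24 + 1/4 → 7/24
merge 7/24 + 7/24 → 7/12
merge 5/12 + 7/12 → 1
L = 7/24 + 7/12 + 1 = 15/8 = 1.875 bits/symbol.

1.875 bits/symbol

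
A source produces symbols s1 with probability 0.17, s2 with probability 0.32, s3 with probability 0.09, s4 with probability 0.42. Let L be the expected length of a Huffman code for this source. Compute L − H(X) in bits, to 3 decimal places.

0.041 bits

Entropy H = −Σ p log₂ p ≈ 1.7989 bits.
Huffman merges: 9/100+17/100→13/50; 13/50+8/25→29/50; 21/50+29/50→1. L = 46/25 ≈ 1.8400.
L − H = 1.8400 − 1.7989 = 0.041 bits.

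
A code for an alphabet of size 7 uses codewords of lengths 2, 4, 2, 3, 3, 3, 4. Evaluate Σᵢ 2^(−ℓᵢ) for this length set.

1

With common denominator 2^4 = 16: Σ 2^(−ℓᵢ) = 4/16 + 1/16 + 4/16 + 2/16 + 2/16 + 2/16 + 1/16 = 16/16 = 1.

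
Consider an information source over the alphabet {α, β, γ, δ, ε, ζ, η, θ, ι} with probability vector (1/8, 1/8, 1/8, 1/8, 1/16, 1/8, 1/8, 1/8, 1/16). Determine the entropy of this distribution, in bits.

Each probability is a power of 1/2, so log₂(1/p) is an integer.
H = Σ p·log₂(1/p) = 1/8·3 + 1/8·3 + 1/8·3 + 1/8·3 + 1/16·4 + 1/8·3 + 1/8·3 + 1/8·3 + 1/16·4 = 3.125 bits.

3.125 bits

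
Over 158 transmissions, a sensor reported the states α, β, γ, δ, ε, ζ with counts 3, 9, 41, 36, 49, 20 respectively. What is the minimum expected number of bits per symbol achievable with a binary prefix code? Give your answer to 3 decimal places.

2.278 bits/symbol

Probabilities are the counts divided by 158.
Repeatedly combine the two least-probable nodes; the expected code length is the sum of the merged weights.
merge 3/158 + 9/158 → 6/79
merge 6/79 + 10/79 → 16/79
merge 16/79 + 18/79 → 34/79
merge 41/158 + 49/158 → 45/79
merge 34/79 + 45/79 → 1
L = 6/79 + 16/79 + 34/79 + 45/79 + 1 = 180/79 ≈ 2.278 bits/symbol.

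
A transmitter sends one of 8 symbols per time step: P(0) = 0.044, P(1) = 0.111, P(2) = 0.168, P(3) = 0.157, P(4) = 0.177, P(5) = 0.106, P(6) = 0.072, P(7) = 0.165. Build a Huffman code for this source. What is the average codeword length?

Repeatedly combine the two least-probable nodes; the expected code length is the sum of the merged weights.
merge 11/250 + 9/125 → 29/250
merge 53/500 + 111/1000 → 217/1000
merge 29/250 + 157/1000 → 273/1000
merge 33/200 + 21/125 → 333/1000
merge 177/1000 + 217/1000 → 197/500
merge 273/1000 + 333/1000 → 303/500
merge 197/500 + 303/500 → 1
L = 29/250 + 217/1000 + 273/1000 + 333/1000 + 197/500 + 303/500 + 1 = 2939/1000 = 2.939 bits/symbol.

2.939 bits/symbol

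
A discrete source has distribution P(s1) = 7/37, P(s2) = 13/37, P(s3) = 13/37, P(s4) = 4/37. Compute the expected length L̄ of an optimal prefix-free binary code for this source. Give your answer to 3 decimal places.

Repeatedly combine the two least-probable nodes; the expected code length is the sum of the merged weights.
merge 4/37 + 7/37 → 11/37
merge 11/37 + 13/37 → 24/37
merge 13/37 + 24/37 → 1
L = 11/37 + 24/37 + 1 = 72/37 ≈ 1.946 bits/symbol.

1.946 bits/symbol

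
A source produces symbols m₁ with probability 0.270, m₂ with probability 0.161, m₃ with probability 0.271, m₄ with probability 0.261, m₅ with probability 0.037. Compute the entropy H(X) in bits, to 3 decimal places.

H = −Σ pᵢ log₂ pᵢ.
−0.270·log₂(0.270) = 0.5100
−0.161·log₂(0.161) = 0.4242
−0.271·log₂(0.271) = 0.5105
−0.261·log₂(0.261) = 0.5058
−0.037·log₂(0.037) = 0.1760
Sum ≈ 2.1265 → 2.126 bits.

2.126 bits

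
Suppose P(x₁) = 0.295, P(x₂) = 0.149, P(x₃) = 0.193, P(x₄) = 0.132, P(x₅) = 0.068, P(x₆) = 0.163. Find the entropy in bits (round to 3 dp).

2.463 bits

H = −Σ pᵢ log₂ pᵢ.
−0.295·log₂(0.295) = 0.5196
−0.149·log₂(0.149) = 0.4092
−0.193·log₂(0.193) = 0.4581
−0.132·log₂(0.132) = 0.3856
−0.068·log₂(0.068) = 0.2637
−0.163·log₂(0.163) = 0.4266
Sum ≈ 2.4628 → 2.463 bits.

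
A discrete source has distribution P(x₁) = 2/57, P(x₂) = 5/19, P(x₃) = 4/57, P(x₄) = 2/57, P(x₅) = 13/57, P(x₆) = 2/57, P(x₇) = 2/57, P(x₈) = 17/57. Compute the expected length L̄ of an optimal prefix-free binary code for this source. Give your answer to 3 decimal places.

2.491 bits/symbol

Repeatedly combine the two least-probable nodes; the expected code length is the sum of the merged weights.
merge 2/57 + 2/57 → 4/57
merge 2/57 + 2/57 → 4/57
merge 4/57 + 4/57 → 8/57
merge 4/57 + 8/57 → 4/19
merge 4/19 + 13/57 → 25/57
merge 5/19 + 17/57 → 32/57
merge 25/57 + 32/57 → 1
L = 4/57 + 4/57 + 8/57 + 4/19 + 25/57 + 32/57 + 1 = 142/57 ≈ 2.491 bits/symbol.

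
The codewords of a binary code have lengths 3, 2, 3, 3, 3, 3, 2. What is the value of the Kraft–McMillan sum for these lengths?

1.125

With common denominator 2^3 = 8: Σ 2^(−ℓᵢ) = 1/8 + 2/8 + 1/8 + 1/8 + 1/8 + 1/8 + 2/8 = 9/8 = 1.125.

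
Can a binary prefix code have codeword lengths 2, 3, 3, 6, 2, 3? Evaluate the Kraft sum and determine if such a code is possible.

0.890625; yes

With common denominator 2^6 = 64: Σ 2^(−ℓᵢ) = 16/64 + 8/64 + 8/64 + 1/64 + 16/64 + 8/64 = 57/64 = 0.890625.
Kraft's inequality requires Σ ≤ 1; here Σ = 0.890625 ≤ 1, so such a prefix code exists.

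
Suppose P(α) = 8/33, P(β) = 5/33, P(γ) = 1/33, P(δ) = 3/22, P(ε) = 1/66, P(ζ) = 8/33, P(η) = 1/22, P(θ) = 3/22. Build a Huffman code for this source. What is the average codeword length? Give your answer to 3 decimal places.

2.652 bits/symbol

Repeatedly combine the two least-probable nodes; the expected code length is the sum of the merged weights.
merge 1/66 + 1/33 → 1/22
merge 1/22 + 1/22 → 1/11
merge 1/11 + 3/22 → 5/22
merge 3/22 + 5/33 → 19/66
merge 5/22 + 8/33 → 31/66
merge 8/33 + 19/66 → 35/66
merge 31/66 + 35/66 → 1
L = 1/22 + 1/11 + 5/22 + 19/66 + 31/66 + 35/66 + 1 = 175/66 ≈ 2.652 bits/symbol.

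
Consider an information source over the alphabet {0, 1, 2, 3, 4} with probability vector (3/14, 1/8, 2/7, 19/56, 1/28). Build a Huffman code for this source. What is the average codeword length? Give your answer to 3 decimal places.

2.161 bits/symbol

Repeatedly combine the two least-probable nodes; the expected code length is the sum of the merged weights.
merge 1/28 + 1/8 → 9/56
merge 9/56 + 3/14 → 3/8
merge 2/7 + 19/56 → 5/8
merge 3/8 + 5/8 → 1
L = 9/56 + 3/8 + 5/8 + 1 = 121/56 ≈ 2.161 bits/symbol.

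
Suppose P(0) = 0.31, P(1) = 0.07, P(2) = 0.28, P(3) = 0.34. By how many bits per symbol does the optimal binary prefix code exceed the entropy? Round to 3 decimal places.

Entropy H = −Σ p log₂ p ≈ 1.8357 bits.
Huffman merges: 7/100+7/25→7/20; 31/100+17/50→13/20; 7/20+13/20→1. L = 2 ≈ 2.0000.
L − H = 2.0000 − 1.8357 = 0.164 bits.

0.164 bits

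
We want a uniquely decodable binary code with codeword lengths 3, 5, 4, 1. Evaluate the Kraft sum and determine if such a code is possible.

0.71875; yes

With common denominator 2^5 = 32: Σ 2^(−ℓᵢ) = 4/32 + 1/32 + 2/32 + 16/32 = 23/32 = 0.71875.
Kraft's inequality requires Σ ≤ 1; here Σ = 0.71875 ≤ 1, so such a prefix code exists.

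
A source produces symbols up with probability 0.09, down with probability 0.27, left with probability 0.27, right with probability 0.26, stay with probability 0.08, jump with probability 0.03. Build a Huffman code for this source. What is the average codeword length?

2.31 bits/symbol

Repeatedly combine the two least-probable nodes; the expected code length is the sum of the merged weights.
merge 3/100 + 2/25 → 11/100
merge 9/100 + 11/100 → 1/5
merge 1/5 + 13/50 → 23/50
merge 27/100 + 27/100 → 27/50
merge 23/50 + 27/50 → 1
L = 11/100 + 1/5 + 23/50 + 27/50 + 1 = 231/100 = 2.31 bits/symbol.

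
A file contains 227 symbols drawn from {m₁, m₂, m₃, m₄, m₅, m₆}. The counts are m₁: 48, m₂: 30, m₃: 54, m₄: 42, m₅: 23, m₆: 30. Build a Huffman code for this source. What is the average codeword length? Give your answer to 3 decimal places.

Probabilities are the counts divided by 227.
Repeatedly combine the two least-probable nodes; the expected code length is the sum of the merged weights.
merge 23/227 + 30/227 → 53/227
merge 30/227 + 42/227 → 72/227
merge 48/227 + 53/227 → 101/227
merge 54/227 + 72/227 → 126/227
merge 101/227 + 126/227 → 1
L = 53/227 + 72/227 + 101/227 + 126/227 + 1 = 579/227 ≈ 2.551 bits/symbol.

2.551 bits/symbol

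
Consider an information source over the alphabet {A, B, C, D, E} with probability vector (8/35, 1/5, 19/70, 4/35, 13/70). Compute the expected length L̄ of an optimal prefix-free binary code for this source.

2.3 bits/symbol

Repeatedly combine the two least-probable nodes; the expected code length is the sum of the merged weights.
merge 4/35 + 13/70 → 3/10
merge 1/5 + 8/35 → 3/7
merge 19/70 + 3/10 → 4/7
merge 3/7 + 4/7 → 1
L = 3/10 + 3/7 + 4/7 + 1 = 23/10 = 2.3 bits/symbol.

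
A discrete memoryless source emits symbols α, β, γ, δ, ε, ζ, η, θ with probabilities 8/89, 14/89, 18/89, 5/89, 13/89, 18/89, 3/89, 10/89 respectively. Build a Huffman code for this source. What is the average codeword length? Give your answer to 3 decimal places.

Repeatedly combine the two least-probable nodes; the expected code length is the sum of the merged weights.
merge 3/89 + 5/89 → 8/89
merge 8/89 + 8/89 → 16/89
merge 10/89 + 13/89 → 23/89
merge 14/89 + 16/89 → 30/89
merge 18/89 + 18/89 → 36/89
merge 23/89 + 30/89 → 53/89
merge 36/89 + 53/89 → 1
L = 8/89 + 16/89 + 23/89 + 30/89 + 36/89 + 53/89 + 1 = 255/89 ≈ 2.865 bits/symbol.

2.865 bits/symbol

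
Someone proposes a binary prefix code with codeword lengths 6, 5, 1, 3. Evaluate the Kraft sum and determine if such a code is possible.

With common denominator 2^6 = 64: Σ 2^(−ℓᵢ) = 1/64 + 2/64 + 32/64 + 8/64 = 43/64 = 0.671875.
Kraft's inequality requires Σ ≤ 1; here Σ = 0.671875 ≤ 1, so such a prefix code exists.

0.671875; yes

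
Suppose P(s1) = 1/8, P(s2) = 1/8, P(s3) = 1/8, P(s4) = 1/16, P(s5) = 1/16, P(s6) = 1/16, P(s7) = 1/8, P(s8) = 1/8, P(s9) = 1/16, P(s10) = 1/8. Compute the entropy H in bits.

Each probability is a power of 1/2, so log₂(1/p) is an integer.
H = Σ p·log₂(1/p) = 1/8·3 + 1/8·3 + 1/8·3 + 1/16·4 + 1/16·4 + 1/16·4 + 1/8·3 + 1/8·3 + 1/16·4 + 1/8·3 = 3.25 bits.

3.25 bits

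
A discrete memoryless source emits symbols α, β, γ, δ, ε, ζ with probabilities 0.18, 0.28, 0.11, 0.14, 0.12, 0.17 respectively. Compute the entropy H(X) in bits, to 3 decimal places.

2.509 bits

H = −Σ pᵢ log₂ pᵢ.
−0.18·log₂(0.18) = 0.4453
−0.28·log₂(0.28) = 0.5142
−0.11·log₂(0.11) = 0.3503
−0.14·log₂(0.14) = 0.3971
−0.12·log₂(0.12) = 0.3671
−0.17·log₂(0.17) = 0.4346
Sum ≈ 2.5086 → 2.509 bits.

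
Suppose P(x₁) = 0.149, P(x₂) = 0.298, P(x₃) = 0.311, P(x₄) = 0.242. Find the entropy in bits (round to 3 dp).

1.949 bits

H = −Σ pᵢ log₂ pᵢ.
−0.149·log₂(0.149) = 0.4092
−0.298·log₂(0.298) = 0.5205
−0.311·log₂(0.311) = 0.5240
−0.242·log₂(0.242) = 0.4954
Sum ≈ 1.9491 → 1.949 bits.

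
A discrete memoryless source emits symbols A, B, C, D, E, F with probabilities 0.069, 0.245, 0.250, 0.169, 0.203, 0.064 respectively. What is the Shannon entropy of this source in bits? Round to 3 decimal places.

2.418 bits

H = −Σ pᵢ log₂ pᵢ.
−0.069·log₂(0.069) = 0.2662
−0.245·log₂(0.245) = 0.4971
−0.250·log₂(0.250) = 0.5000
−0.169·log₂(0.169) = 0.4335
−0.203·log₂(0.203) = 0.4670
−0.064·log₂(0.064) = 0.2538
Sum ≈ 2.4176 → 2.418 bits.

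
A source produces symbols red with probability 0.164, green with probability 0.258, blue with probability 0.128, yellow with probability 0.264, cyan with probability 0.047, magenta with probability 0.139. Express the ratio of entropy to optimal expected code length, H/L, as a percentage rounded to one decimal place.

Entropy H = −Σ p log₂ p ≈ 2.4219 bits.
Huffman merges: 47/1000+16/125→7/40; 139/1000+41/250→303/1000; 7/40+129/500→433/1000; 33/125+303/1000→567/1000; 433/1000+567/1000→1. L = 1239/500 ≈ 2.4780.
Efficiency = H/L = 2.4219/2.4780 = 97.7%.

97.7%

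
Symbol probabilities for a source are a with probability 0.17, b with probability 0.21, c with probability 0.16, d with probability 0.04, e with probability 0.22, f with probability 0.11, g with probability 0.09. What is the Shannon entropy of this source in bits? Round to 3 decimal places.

2.660 bits

H = −Σ pᵢ log₂ pᵢ.
−0.17·log₂(0.17) = 0.4346
−0.21·log₂(0.21) = 0.4728
−0.16·log₂(0.16) = 0.4230
−0.04·log₂(0.04) = 0.1858
−0.22·log₂(0.22) = 0.4806
−0.11·log₂(0.11) = 0.3503
−0.09·log₂(0.09) = 0.3127
Sum ≈ 2.6597 → 2.660 bits.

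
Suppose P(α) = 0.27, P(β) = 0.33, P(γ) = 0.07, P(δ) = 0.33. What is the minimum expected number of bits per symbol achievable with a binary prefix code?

Repeatedly combine the two least-probable nodes; the expected code length is the sum of the merged weights.
merge 7/100 + 27/100 → 17/50
merge 33/100 + 33/100 → 33/50
merge 17/50 + 33/50 → 1
L = 17/50 + 33/50 + 1 = 2 bits/symbol.

2 bits/symbol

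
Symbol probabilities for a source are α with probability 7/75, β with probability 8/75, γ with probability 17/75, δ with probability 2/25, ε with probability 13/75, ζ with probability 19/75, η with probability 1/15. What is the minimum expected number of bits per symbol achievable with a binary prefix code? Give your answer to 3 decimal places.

Repeatedly combine the two least-probable nodes; the expected code length is the sum of the merged weights.
merge 1/15 + 2/25 → 11/75
merge 7/75 + 8/75 → 1/5
merge 11/75 + 13/75 → 8/25
merge 1/5 + 17/75 → 32/75
merge 19/75 + 8/25 → 43/75
merge 32/75 + 43/75 → 1
L = 11/75 + 1/5 + 8/25 + 32/75 + 43/75 + 1 = 8/3 ≈ 2.667 bits/symbol.

2.667 bits/symbol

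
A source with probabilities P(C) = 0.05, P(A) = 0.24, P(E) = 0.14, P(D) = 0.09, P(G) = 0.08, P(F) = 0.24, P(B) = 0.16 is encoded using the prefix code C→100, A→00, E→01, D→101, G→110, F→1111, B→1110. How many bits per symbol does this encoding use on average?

L̄ = Σ pᵢ·ℓᵢ = 0.05·3 + 0.24·2 + 0.14·2 + 0.09·3 + 0.08·3 + 0.24·4 + 0.16·4 = 3.02 bits/symbol.

3.02 bits/symbol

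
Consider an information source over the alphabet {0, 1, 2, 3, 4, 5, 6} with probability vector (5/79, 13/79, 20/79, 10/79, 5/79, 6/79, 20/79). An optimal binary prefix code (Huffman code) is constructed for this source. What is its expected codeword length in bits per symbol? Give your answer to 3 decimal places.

2.620 bits/symbol

Repeatedly combine the two least-probable nodes; the expected code length is the sum of the merged weights.
merge 5/79 + 5/79 → 10/79
merge 6/79 + 10/79 → 16/79
merge 10/79 + 13/79 → 23/79
merge 16/79 + 20/79 → 36/79
merge 20/79 + 23/79 → 43/79
merge 36/79 + 43/79 → 1
L = 10/79 + 16/79 + 23/79 + 36/79 + 43/79 + 1 = 207/79 ≈ 2.620 bits/symbol.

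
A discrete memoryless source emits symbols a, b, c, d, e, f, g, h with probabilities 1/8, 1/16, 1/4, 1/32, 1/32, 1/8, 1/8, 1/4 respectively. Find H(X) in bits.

Each probability is a power of 1/2, so log₂(1/p) is an integer.
H = Σ p·log₂(1/p) = 1/8·3 + 1/16·4 + 1/4·2 + 1/32·5 + 1/32·5 + 1/8·3 + 1/8·3 + 1/4·2 = 2.6875 bits.

2.6875 bits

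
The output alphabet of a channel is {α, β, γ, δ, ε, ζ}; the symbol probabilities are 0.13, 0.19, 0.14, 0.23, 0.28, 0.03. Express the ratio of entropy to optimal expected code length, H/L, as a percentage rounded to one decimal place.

Entropy H = −Σ p log₂ p ≈ 2.3886 bits.
Huffman merges: 3/100+13/100→4/25; 7/50+4/25→3/10; 19/100+23/100→21/50; 7/25+3/10→29/50; 21/50+29/50→1. L = 123/50 ≈ 2.4600.
Efficiency = H/L = 2.3886/2.4600 = 97.1%.

97.1%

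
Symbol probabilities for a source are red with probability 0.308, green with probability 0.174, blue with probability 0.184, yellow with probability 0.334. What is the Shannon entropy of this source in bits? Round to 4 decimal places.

1.9400 bits

H = −Σ pᵢ log₂ pᵢ.
−0.308·log₂(0.308) = 0.5233
−0.174·log₂(0.174) = 0.4390
−0.184·log₂(0.184) = 0.4494
−0.334·log₂(0.334) = 0.5284
Sum ≈ 1.9400 → 1.9400 bits.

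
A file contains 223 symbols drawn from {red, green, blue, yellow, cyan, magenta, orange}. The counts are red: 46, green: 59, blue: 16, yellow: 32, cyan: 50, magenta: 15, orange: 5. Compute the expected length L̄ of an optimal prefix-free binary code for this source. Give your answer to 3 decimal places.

2.556 bits/symbol

Probabilities are the counts divided by 223.
Repeatedly combine the two least-probable nodes; the expected code length is the sum of the merged weights.
merge 5/223 + 15/223 → 20/223
merge 16/223 + 20/223 → 36/223
merge 32/223 + 36/223 → 68/223
merge 46/223 + 50/223 → 96/223
merge 59/223 + 68/223 → 127/223
merge 96/223 + 127/223 → 1
L = 20/223 + 36/223 + 68/223 + 96/223 + 127/223 + 1 = 570/223 ≈ 2.556 bits/symbol.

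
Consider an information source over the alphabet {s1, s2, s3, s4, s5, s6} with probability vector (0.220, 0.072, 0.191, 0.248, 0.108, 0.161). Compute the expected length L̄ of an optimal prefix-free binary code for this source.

2.521 bits/symbol

Repeatedly combine the two least-probable nodes; the expected code length is the sum of the merged weights.
merge 9/125 + 27/250 → 9/50
merge 161/1000 + 9/50 → 341/1000
merge 191/1000 + 11/50 → 411/1000
merge 31/125 + 341/1000 → 589/1000
merge 411/1000 + 589/1000 → 1
L = 9/50 + 341/1000 + 411/1000 + 589/1000 + 1 = 2521/1000 = 2.521 bits/symbol.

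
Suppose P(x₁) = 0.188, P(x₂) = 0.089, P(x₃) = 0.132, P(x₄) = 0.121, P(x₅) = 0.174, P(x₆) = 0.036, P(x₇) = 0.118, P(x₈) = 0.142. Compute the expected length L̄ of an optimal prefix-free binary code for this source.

Repeatedly combine the two least-probable nodes; the expected code length is the sum of the merged weights.
merge 9/250 + 89/1000 → 1/8
merge 59/500 + 121/1000 → 239/1000
merge 1/8 + 33/250 → 257/1000
merge 71/500 + 87/500 → 79/250
merge 47/250 + 239/1000 → 427/1000
merge 257/1000 + 79/250 → 573/1000
merge 427/1000 + 573/1000 → 1
L = 1/8 + 239/1000 + 257/1000 + 79/250 + 427/1000 + 573/1000 + 1 = 2937/1000 = 2.937 bits/symbol.

2.937 bits/symbol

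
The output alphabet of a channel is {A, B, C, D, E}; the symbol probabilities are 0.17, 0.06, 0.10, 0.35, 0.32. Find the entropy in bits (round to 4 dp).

2.0664 bits

H = −Σ pᵢ log₂ pᵢ.
−0.17·log₂(0.17) = 0.4346
−0.06·log₂(0.06) = 0.2435
−0.10·log₂(0.10) = 0.3322
−0.35·log₂(0.35) = 0.5301
−0.32·log₂(0.32) = 0.5260
Sum ≈ 2.0664 → 2.0664 bits.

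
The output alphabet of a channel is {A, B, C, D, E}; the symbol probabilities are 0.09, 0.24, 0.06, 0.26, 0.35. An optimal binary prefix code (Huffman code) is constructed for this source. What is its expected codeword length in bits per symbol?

Repeatedly combine the two least-probable nodes; the expected code length is the sum of the merged weights.
merge 3/50 + 9/100 → 3/20
merge 3/20 + 6/25 → 39/100
merge 13/50 + 7/20 → 61/100
merge 39/100 + 61/100 → 1
L = 3/20 + 39/100 + 61/100 + 1 = 43/20 = 2.15 bits/symbol.

2.15 bits/symbol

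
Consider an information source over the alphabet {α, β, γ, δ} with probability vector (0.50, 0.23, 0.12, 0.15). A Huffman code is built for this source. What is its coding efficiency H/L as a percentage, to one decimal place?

99.7%

Entropy H = −Σ p log₂ p ≈ 1.7653 bits.
Huffman merges: 3/25+3/20→27/100; 23/100+27/100→1/2; 1/2+1/2→1. L = 177/100 ≈ 1.7700.
Efficiency = H/L = 1.7653/1.7700 = 99.7%.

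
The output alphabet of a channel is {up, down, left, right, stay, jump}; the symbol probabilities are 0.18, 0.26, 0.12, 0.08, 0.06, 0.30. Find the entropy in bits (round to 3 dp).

H = −Σ pᵢ log₂ pᵢ.
−0.18·log₂(0.18) = 0.4453
−0.26·log₂(0.26) = 0.5053
−0.12·log₂(0.12) = 0.3671
−0.08·log₂(0.08) = 0.2915
−0.06·log₂(0.06) = 0.2435
−0.30·log₂(0.30) = 0.5211
Sum ≈ 2.3738 → 2.374 bits.

2.374 bits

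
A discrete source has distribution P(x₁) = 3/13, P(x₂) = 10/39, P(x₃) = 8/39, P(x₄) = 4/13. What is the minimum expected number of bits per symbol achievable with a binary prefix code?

Repeatedly combine the two least-probable nodes; the expected code length is the sum of the merged weights.
merge 8/39 + 3/13 → 17/39
merge 10/39 + 4/13 → 22/39
merge 17/39 + 22/39 → 1
L = 17/39 + 22/39 + 1 = 2 bits/symbol.

2 bits/symbol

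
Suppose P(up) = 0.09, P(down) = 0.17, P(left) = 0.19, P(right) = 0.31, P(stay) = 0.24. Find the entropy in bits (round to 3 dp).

2.220 bits

H = −Σ pᵢ log₂ pᵢ.
−0.09·log₂(0.09) = 0.3127
−0.17·log₂(0.17) = 0.4346
−0.19·log₂(0.19) = 0.4552
−0.31·log₂(0.31) = 0.5238
−0.24·log₂(0.24) = 0.4941
Sum ≈ 2.2204 → 2.220 bits.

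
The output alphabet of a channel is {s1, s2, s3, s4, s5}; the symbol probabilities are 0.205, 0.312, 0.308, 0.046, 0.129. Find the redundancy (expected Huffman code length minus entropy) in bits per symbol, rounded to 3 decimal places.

0.073 bits

Entropy H = −Σ p log₂ p ≈ 2.1017 bits.
Huffman merges: 23/500+129/1000→7/40; 7/40+41/200→19/50; 77/250+39/125→31/50; 19/50+31/50→1. L = 87/40 ≈ 2.1750.
L − H = 2.1750 − 2.1017 = 0.073 bits.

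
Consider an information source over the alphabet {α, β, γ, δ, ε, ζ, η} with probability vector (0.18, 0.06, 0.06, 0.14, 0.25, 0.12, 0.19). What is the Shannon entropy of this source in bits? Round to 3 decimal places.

H = −Σ pᵢ log₂ pᵢ.
−0.18·log₂(0.18) = 0.4453
−0.06·log₂(0.06) = 0.2435
−0.06·log₂(0.06) = 0.2435
−0.14·log₂(0.14) = 0.3971
−0.25·log₂(0.25) = 0.5000
−0.12·log₂(0.12) = 0.3671
−0.19·log₂(0.19) = 0.4552
Sum ≈ 2.6518 → 2.652 bits.

2.652 bits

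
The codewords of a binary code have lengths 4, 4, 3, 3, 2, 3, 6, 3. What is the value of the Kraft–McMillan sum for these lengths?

0.890625

With common denominator 2^6 = 64: Σ 2^(−ℓᵢ) = 4/64 + 4/64 + 8/64 + 8/64 + 16/64 + 8/64 + 1/64 + 8/64 = 57/64 = 0.890625.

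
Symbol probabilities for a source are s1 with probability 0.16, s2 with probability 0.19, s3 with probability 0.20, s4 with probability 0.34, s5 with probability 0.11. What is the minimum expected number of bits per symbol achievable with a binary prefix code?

2.27 bits/symbol

Repeatedly combine the two least-probable nodes; the expected code length is the sum of the merged weights.
merge 11/100 + 4/25 → 27/100
merge 19/100 + 1/5 → 39/100
merge 27/100 + 17/50 → 61/100
merge 39/100 + 61/100 → 1
L = 27/100 + 39/100 + 61/100 + 1 = 227/100 = 2.27 bits/symbol.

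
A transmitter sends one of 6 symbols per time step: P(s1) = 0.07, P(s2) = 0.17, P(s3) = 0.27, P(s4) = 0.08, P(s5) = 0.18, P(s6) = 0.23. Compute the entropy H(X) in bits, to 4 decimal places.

2.4376 bits

H = −Σ pᵢ log₂ pᵢ.
−0.07·log₂(0.07) = 0.2686
−0.17·log₂(0.17) = 0.4346
−0.27·log₂(0.27) = 0.5100
−0.08·log₂(0.08) = 0.2915
−0.18·log₂(0.18) = 0.4453
−0.23·log₂(0.23) = 0.4877
Sum ≈ 2.4376 → 2.4376 bits.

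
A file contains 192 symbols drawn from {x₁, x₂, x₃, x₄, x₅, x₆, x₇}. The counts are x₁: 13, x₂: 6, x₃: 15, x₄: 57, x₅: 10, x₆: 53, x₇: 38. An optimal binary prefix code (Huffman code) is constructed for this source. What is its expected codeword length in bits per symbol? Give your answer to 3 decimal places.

Probabilities are the counts divided by 192.
Repeatedly combine the two least-probable nodes; the expected code length is the sum of the merged weights.
merge 1/32 + 5/96 → 1/12
merge 13/192 + 5/64 → 7/48
merge 1/12 + 7/48 → 11/48
merge 19/96 + 11/48 → 41/96
merge 53/192 + 19/64 → 55/96
merge 41/96 + 55/96 → 1
L = 1/12 + 7/48 + 11/48 + 41/96 + 55/96 + 1 = 59/24 ≈ 2.458 bits/symbol.

2.458 bits/symbol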